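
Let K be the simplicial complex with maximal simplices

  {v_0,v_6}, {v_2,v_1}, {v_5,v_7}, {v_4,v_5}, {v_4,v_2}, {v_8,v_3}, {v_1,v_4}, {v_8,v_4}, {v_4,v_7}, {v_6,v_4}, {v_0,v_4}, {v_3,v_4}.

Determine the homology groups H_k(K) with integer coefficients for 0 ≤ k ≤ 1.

H_0 ≅ Z,  H_1 ≅ Z^4.

Fix the vertex order v_0 < v_1 < v_2 < v_3 < v_4 < v_5 < v_6 < v_7 < v_8 and write every simplex with vertices in increasing order. Then dim K = 1 and the simplices of K are:

  0-simplices (9): [v_0], [v_1], [v_2], [v_3], [v_4], [v_5], [v_6], [v_7], [v_8]
  1-simplices (12): [v_0,v_4], [v_0,v_6], [v_1,v_2], [v_1,v_4], [v_2,v_4], [v_3,v_4], [v_3,v_8], [v_4,v_5], [v_4,v_6], [v_4,v_7], [v_4,v_8], [v_5,v_7]

Hence C_0 ≅ Z^9, C_1 ≅ Z^12.

The boundary map ∂_1: C_1 → C_0 maps an edge to its endpoints' difference, ∂[p,q] = q − p. For instance
  ∂[v_4,v_8] = [v_8] − [v_4].
The 9×12 boundary matrix has rank 8 and Smith normal form diag(1,1,1,1,1,1,1,1).

Reading off H_k = ker ∂_k / im ∂_{k+1}:

  H_0: rank C_0 − rank ∂_1 = 9 − 8 = 1, and the invariant factors of ∂_1 are all 1, so H_0 ≅ Z.
  H_1: rank ker ∂_1 − rank ∂_2 = (12 − 8) − 0 = 4, and there is no ∂_2, so H_1 ≅ Z^4.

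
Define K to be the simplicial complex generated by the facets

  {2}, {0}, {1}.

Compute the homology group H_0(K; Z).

H_0 = Z^3.

We work with the vertex ordering 0 < 1 < 2. The simplices of K, each written with vertices in increasing order, are:

  0-simplices (3): [0], [1], [2]

giving chain groups C_0 ≅ Z^3.

From H_k ≅ ker(∂_k) / im(∂_{k+1}) we obtain:

  H_0: rank C_0 − rank ∂_1 = 3 − 0 = 3, and there is no ∂_1, so H_0 = Z^3.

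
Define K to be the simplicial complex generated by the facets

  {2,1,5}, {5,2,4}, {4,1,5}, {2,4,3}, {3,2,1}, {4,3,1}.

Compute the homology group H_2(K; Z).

H_2 ≅ Z.

Order the vertices as 1 < 2 < 3 < 4 < 5. Listing each simplex with vertices in this order, K has dimension 2 with simplices:

  0-simplices (5): [1], [2], [3], [4], [5]
  1-simplices (9): [1,2], [1,3], [1,4], [1,5], [2,3], [2,4], [2,5], [3,4], [4,5]
  2-simplices (6): [1,2,3], [1,2,5], [1,3,4], [1,4,5], [2,3,4], [2,4,5]

Hence C_0 ≅ Z^5, C_1 ≅ Z^9, C_2 ≅ Z^6.

The boundary map ∂_1: C_1 → C_0 sends each edge [p,q] (with p < q) to q − p.
As a 5×9 matrix over Z this has rank 4, with invariant factors (1,1,1,1).

Boundary ∂_2: C_2 → C_1 maps a triangle to the signed sum of its edges. For instance
  ∂[1,4,5] = [4,5] − [1,5] + [1,4],
  ∂[1,3,4] = [3,4] − [1,4] + [1,3].
As a 9×6 matrix over Z this has rank 5, with invariant factors (1,1,1,1,1).

From H_k ≅ ker(∂_k) / im(∂_{k+1}) we obtain:

  H_2: rank ker ∂_2 − rank ∂_3 = (6 − 5) − 0 = 1, and there is no ∂_3, so H_2 = Z.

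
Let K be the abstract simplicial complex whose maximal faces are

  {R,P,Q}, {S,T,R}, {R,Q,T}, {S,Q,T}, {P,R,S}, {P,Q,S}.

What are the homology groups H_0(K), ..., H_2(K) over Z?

H_0 ≅ Z,  H_1 = 0,  H_2 ≅ Z.

We work with the vertex ordering P < Q < R < S < T. The simplices of K, each written with vertices in increasing order, are:

  0-simplices (5): P, Q, R, S, T
  1-simplices (9): PQ, PR, PS, QR, QS, QT, RS, RT, ST
  2-simplices (6): PQR, PQS, PRS, QRT, QST, RST

Hence C_0 ≅ Z^5, C_1 ≅ Z^9, C_2 ≅ Z^6.

Boundary ∂_1: C_1 → C_0 maps an edge to its endpoints' difference, ∂[p,q] = q − p. For instance
  ∂QR = R − Q.
The 5×9 boundary matrix has rank 4 and Smith normal form diag(1,1,1,1).

Boundary ∂_2: C_2 → C_1 maps a triangle to the signed sum of its edges. For instance
  ∂QST = ST − QT + QS,
  ∂RST = ST − RT + RS.
As a 9×6 matrix over Z this has rank 5, with invariant factors (1,1,1,1,1).

From H_k ≅ ker(∂_k) / im(∂_{k+1}) we obtain:

  H_0: rank C_0 − rank ∂_1 = 5 − 4 = 1, and the invariant factors of ∂_1 are all 1, so H_0 ≅ Z.
  H_1: rank ker ∂_1 − rank ∂_2 = (9 − 4) − 5 = 0, and the invariant factors of ∂_2 are all 1, so H_1 ≅ 0.
  H_2: rank ker ∂_2 − rank ∂_3 = (6 − 5) − 0 = 1, and there is no ∂_3, so H_2 ≅ Z.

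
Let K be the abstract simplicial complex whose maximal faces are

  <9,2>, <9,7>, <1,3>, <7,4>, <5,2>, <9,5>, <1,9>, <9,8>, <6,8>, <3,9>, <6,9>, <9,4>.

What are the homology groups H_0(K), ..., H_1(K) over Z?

H_0 ≅ Z,  H_1 ≅ Z^4.

Take the total order 1 < 2 < 3 < 4 < 5 < 6 < 7 < 8 < 9 on the vertex set. Then K (dimension 1) consists of the simplices:

  0-simplices (9): [1], [2], [3], [4], [5], [6], [7], [8], [9]
  1-simplices (12): [1,3], [1,9], [2,5], [2,9], [3,9], [4,7], [4,9], [5,9], [6,8], [6,9], [7,9], [8,9]

so the chain groups are C_0 ≅ Z^9, C_1 ≅ Z^12.

∂_1: C_1 → C_0 is given by ∂[p,q] = [q] − [p]. For instance
  ∂[8,9] = [9] − [8].
The resulting 9×12 matrix has rank 8, and its Smith normal form has invariant factors (1,1,1,1,1,1,1,1).

From H_k ≅ ker(∂_k) / im(∂_{k+1}) we obtain:

  H_0: rank C_0 − rank ∂_1 = 9 − 8 = 1, and the invariant factors of ∂_1 are all 1, so H_0 ≅ Z.
  H_1: rank ker ∂_1 − rank ∂_2 = (12 − 8) − 0 = 4, and there is no ∂_2, so H_1 ≅ Z^4.

As a check, the Euler characteristic is 9 − 12 = -3, which agrees with 1 − 4 = -3.
(K is a triangulation of a wedge of 4 circles.)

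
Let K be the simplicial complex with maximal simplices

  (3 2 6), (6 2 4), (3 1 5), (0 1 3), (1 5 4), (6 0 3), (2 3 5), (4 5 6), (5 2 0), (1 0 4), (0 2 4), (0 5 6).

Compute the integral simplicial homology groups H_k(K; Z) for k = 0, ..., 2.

H_0 ≅ Z,  H_1 ≅ Z/2,  H_2 = 0.

Fix the vertex order 0 < 1 < 2 < 3 < 4 < 5 < 6 and write every simplex with vertices in increasing order. Then dim K = 2 and the simplices of K are:

  0-simplices (7): [0], [1], [2], [3], [4], [5], [6]
  1-simplices (18): [0,1], [0,2], [0,3], [0,4], [0,5], [0,6], [1,3], [1,4], [1,5], [2,3], [2,4], [2,5], [2,6], [3,5], [3,6], [4,5], [4,6], [5,6]
  2-simplices (12): [0,1,3], [0,1,4], [0,2,4], [0,2,5], [0,3,6], [0,5,6], [1,3,5], [1,4,5], [2,3,5], [2,3,6], [2,4,6], [4,5,6]

so the chain groups are C_0 ≅ Z^7, C_1 ≅ Z^18, C_2 ≅ Z^12.

Boundary ∂_1: C_1 → C_0 maps an edge to its endpoints' difference, ∂[p,q] = q − p. For instance
  ∂[3,6] = [6] − [3].
As a 7×18 matrix over Z this has rank 6, with invariant factors (1,1,1,1,1,1).

∂_2: C_2 → C_1 maps a triangle to the signed sum of its edges. For instance
  ∂[4,5,6] = [5,6] − [4,6] + [4,5],
  ∂[0,2,4] = [2,4] − [0,4] + [0,2].
As a 18×12 matrix over Z this has rank 12, with invariant factors (1,1,1,1,1,1,1,1,1,1,1,2).

From H_k ≅ ker(∂_k) / im(∂_{k+1}) we obtain:

  H_0: rank C_0 − rank ∂_1 = 7 − 6 = 1, and the invariant factors of ∂_1 are all 1, so H_0 ≅ Z.
  H_1: rank ker ∂_1 − rank ∂_2 = (18 − 6) − 12 = 0, and ∂_2 has invariant factor 2 > 1, so H_1 ≅ Z/2.
  H_2: rank ker ∂_2 − rank ∂_3 = (12 − 12) − 0 = 0, and there is no ∂_3, so H_2 ≅ 0.

(K is a triangulation of the real projective plane RP^2.)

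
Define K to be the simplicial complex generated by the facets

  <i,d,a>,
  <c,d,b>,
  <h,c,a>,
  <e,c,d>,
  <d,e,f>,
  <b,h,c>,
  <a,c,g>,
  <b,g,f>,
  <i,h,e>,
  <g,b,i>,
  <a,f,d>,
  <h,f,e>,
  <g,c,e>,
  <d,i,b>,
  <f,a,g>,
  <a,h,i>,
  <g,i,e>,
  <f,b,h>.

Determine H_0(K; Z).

Fix the vertex order a < b < c < d < e < f < g < h < i and write every simplex with vertices in increasing order. Then dim K = 2 and the simplices of K are:

  0-simplices (9): a, b, c, d, e, f, g, h, i
  1-simplices (27): ac, ad, af, ag, ah, ai, bc, bd, bf, bg, bh, bi, cd, ce, cg, ch, de, df, di, ef, eg, eh, ei, fg, fh, gi, hi
  2-simplices (18): acg, ach, adf, adi, afg, ahi, bcd, bch, bdi, bfg, bfh, bgi, cde, ceg, def, efh, egi, ehi

giving chain groups C_0 ≅ Z^9, C_1 ≅ Z^27, C_2 ≅ Z^18.

∂_1: C_1 → C_0 is given by ∂[p,q] = [q] − [p]. For instance
  ∂bi = i − b.
This gives a 9×27 integer matrix of rank 8; reducing to Smith normal form yields diagonal entries (1,1,1,1,1,1,1,1).

The boundary map ∂_2: C_2 → C_1 maps a triangle to the signed sum of its edges. For instance
  ∂ach = ch − ah + ac,
  ∂adi = di − ai + ad.
The resulting 27×18 matrix has rank 17, and its Smith normal form has invariant factors (1,1,1,1,1,1,1,1,1,1,1,1,1,1,1,1,1).

Computing H_k = (kernel of ∂_k) / (image of ∂_{k+1}):

  H_0: rank C_0 − rank ∂_1 = 9 − 8 = 1, and the invariant factors of ∂_1 are all 1, so H_0 ≅ Z.

H_0 ≅ Z.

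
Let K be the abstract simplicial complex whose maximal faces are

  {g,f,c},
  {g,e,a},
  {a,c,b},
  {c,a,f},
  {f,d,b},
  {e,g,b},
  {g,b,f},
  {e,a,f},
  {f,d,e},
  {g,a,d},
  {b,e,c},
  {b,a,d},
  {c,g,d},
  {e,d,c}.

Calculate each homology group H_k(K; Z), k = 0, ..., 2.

H_0 ≅ Z,  H_1 ≅ Z^2,  H_2 ≅ Z.

Take the total order a < b < c < d < e < f < g on the vertex set. Then K (dimension 2) consists of the simplices:

  0-simplices (7): a, b, c, d, e, f, g
  1-simplices (21): ab, ac, ad, ae, af, ag, bc, bd, be, bf, bg, cd, ce, cf, cg, de, df, dg, ef, eg, fg
  2-simplices (14): abc, abd, acf, adg, aef, aeg, bce, bdf, beg, bfg, cde, cdg, cfg, def

Hence C_0 ≅ Z^7, C_1 ≅ Z^21, C_2 ≅ Z^14.

Boundary ∂_1: C_1 → C_0 is given by ∂[p,q] = [q] − [p]. For instance
  ∂ce = e − c.
The 7×21 boundary matrix has rank 6 and Smith normal form diag(1,1,1,1,1,1).

∂_2: C_2 → C_1 sends each 2-simplex [p,q,r] to [q,r] − [p,r] + [p,q]. For instance
  ∂bfg = fg − bg + bf,
  ∂aeg = eg − ag + ae.
As a 21×14 matrix over Z this has rank 13, with invariant factors (1,1,1,1,1,1,1,1,1,1,1,1,1).

Reading off H_k = ker ∂_k / im ∂_{k+1}:

  H_0: rank C_0 − rank ∂_1 = 7 − 6 = 1, and the invariant factors of ∂_1 are all 1, so H_0 = Z.
  H_1: rank ker ∂_1 − rank ∂_2 = (21 − 6) − 13 = 2, and the invariant factors of ∂_2 are all 1, so H_1 = Z^2.
  H_2: rank ker ∂_2 − rank ∂_3 = (14 − 13) − 0 = 1, and there is no ∂_3, so H_2 = Z.

As a check, the Euler characteristic is 7 − 21 + 14 = 0, which agrees with 1 − 2 + 1 = 0.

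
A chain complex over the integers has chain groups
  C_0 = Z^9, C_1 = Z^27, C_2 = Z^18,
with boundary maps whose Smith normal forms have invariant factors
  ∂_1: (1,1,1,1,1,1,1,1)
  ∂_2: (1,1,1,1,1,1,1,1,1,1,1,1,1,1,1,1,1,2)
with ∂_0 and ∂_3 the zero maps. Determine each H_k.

H_0: b_0 = 9 − 0 − 8 = 1; torsion from ∂_1 factors > 1: none. So H_0 = Z.
H_1: b_1 = 27 − 8 − 18 = 1; torsion from ∂_2 factors > 1: [2]. So H_1 = Z ⊕ Z/2.
H_2: b_2 = 18 − 18 − 0 = 0; torsion from ∂_3 factors > 1: none. So H_2 = 0.

H_0 = Z,  H_1 = Z ⊕ Z/2,  H_2 = 0.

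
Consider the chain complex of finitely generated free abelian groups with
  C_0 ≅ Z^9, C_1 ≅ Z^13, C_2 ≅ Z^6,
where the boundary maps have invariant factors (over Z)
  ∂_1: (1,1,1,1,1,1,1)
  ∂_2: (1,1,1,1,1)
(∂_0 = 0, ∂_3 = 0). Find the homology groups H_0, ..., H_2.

H_0: b_0 = 9 − 0 − 7 = 2; torsion from ∂_1 factors > 1: none. So H_0 ≅ Z^2.
H_1: b_1 = 13 − 7 − 5 = 1; torsion from ∂_2 factors > 1: none. So H_1 ≅ Z.
H_2: b_2 = 6 − 5 − 0 = 1; torsion from ∂_3 factors > 1: none. So H_2 ≅ Z.

H_0 ≅ Z^2,  H_1 ≅ Z,  H_2 ≅ Z.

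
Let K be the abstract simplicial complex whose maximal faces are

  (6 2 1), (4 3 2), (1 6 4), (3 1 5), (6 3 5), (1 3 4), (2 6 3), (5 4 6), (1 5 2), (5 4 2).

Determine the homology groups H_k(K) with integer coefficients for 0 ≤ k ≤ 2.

Fix the vertex order 1 < 2 < 3 < 4 < 5 < 6 and write every simplex with vertices in increasing order. Then dim K = 2 and the simplices of K are:

  0-simplices (6): [1], [2], [3], [4], [5], [6]
  1-simplices (15): [1,2], [1,3], [1,4], [1,5], [1,6], [2,3], [2,4], [2,5], [2,6], [3,4], [3,5], [3,6], [4,5], [4,6], [5,6]
  2-simplices (10): [1,2,5], [1,2,6], [1,3,4], [1,3,5], [1,4,6], [2,3,4], [2,3,6], [2,4,5], [3,5,6], [4,5,6]

Hence C_0 ≅ Z^6, C_1 ≅ Z^15, C_2 ≅ Z^10.

∂_1: C_1 → C_0 sends each edge [p,q] (with p < q) to q − p. For instance
  ∂[1,6] = [6] − [1].
The 6×15 boundary matrix has rank 5 and Smith normal form diag(1,1,1,1,1).

Boundary ∂_2: C_2 → C_1 sends each 2-simplex [p,q,r] to [q,r] − [p,r] + [p,q]. For instance
  ∂[1,2,6] = [2,6] − [1,6] + [1,2],
  ∂[1,3,4] = [3,4] − [1,4] + [1,3].
The 15×10 boundary matrix has rank 10 and Smith normal form diag(1,1,1,1,1,1,1,1,1,2).

From H_k ≅ ker(∂_k) / im(∂_{k+1}) we obtain:

  H_0: rank C_0 − rank ∂_1 = 6 − 5 = 1, and the invariant factors of ∂_1 are all 1, so H_0 = Z.
  H_1: rank ker ∂_1 − rank ∂_2 = (15 − 5) − 10 = 0, and ∂_2 has invariant factor 2 > 1, so H_1 = Z/2.
  H_2: rank ker ∂_2 − rank ∂_3 = (10 − 10) − 0 = 0, and there is no ∂_3, so H_2 = 0.

H_0 ≅ Z,  H_1 ≅ Z/2,  H_2 = 0.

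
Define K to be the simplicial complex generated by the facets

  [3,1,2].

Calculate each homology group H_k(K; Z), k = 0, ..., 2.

K has 3 vertices, 3 edges, 1 triangle.
rank ∂_0 = 0, rank ∂_1 = 2 ⇒ b_0 = 3 − 0 − 2 = 1; all invariant factors of ∂_1 are 1 so no torsion. So H_0 ≅ Z.
rank ∂_1 = 2, rank ∂_2 = 1 ⇒ b_1 = 3 − 2 − 1 = 0; all invariant factors of ∂_2 are 1 so no torsion. So H_1 ≅ 0.
rank ∂_2 = 1, rank ∂_3 = 0 ⇒ b_2 = 1 − 1 − 0 = 0. So H_2 ≅ 0.

H_0 ≅ Z,  H_1 = 0,  H_2 = 0.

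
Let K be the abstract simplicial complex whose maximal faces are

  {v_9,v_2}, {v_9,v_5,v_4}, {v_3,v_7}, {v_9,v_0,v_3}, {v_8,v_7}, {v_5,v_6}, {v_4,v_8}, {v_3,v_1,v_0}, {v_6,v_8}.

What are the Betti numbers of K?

Fix the vertex order v_0 < v_1 < v_2 < v_3 < v_4 < v_5 < v_6 < v_7 < v_8 < v_9 and write every simplex with vertices in increasing order. Then dim K = 2 and the simplices of K are:

  0-simplices (10): [v_0], [v_1], [v_2], [v_3], [v_4], [v_5], [v_6], [v_7], [v_8], [v_9]
  1-simplices (14): [v_0,v_1], [v_0,v_3], [v_0,v_9], [v_1,v_3], [v_2,v_9], [v_3,v_7], [v_3,v_9], [v_4,v_5], [v_4,v_8], [v_4,v_9], [v_5,v_6], [v_5,v_9], [v_6,v_8], [v_7,v_8]
  2-simplices (3): [v_0,v_1,v_3], [v_0,v_3,v_9], [v_4,v_5,v_9]

Hence C_0 ≅ Z^10, C_1 ≅ Z^14, C_2 ≅ Z^3.

Boundary ∂_1: C_1 → C_0 maps an edge to its endpoints' difference, ∂[p,q] = q − p.
The resulting 10×14 matrix has rank 9, and its Smith normal form has invariant factors (1,1,1,1,1,1,1,1,1).

The boundary map ∂_2: C_2 → C_1 maps a triangle to the signed sum of its edges. For instance
  ∂[v_0,v_3,v_9] = [v_3,v_9] − [v_0,v_9] + [v_0,v_3],
  ∂[v_0,v_1,v_3] = [v_1,v_3] − [v_0,v_3] + [v_0,v_1].
The 14×3 boundary matrix has rank 3 and Smith normal form diag(1,1,1).

From H_k ≅ ker(∂_k) / im(∂_{k+1}) we obtain:

  H_0: rank C_0 − rank ∂_1 = 10 − 9 = 1, and the invariant factors of ∂_1 are all 1, so H_0 = Z.
  H_1: rank ker ∂_1 − rank ∂_2 = (14 − 9) − 3 = 2, and the invariant factors of ∂_2 are all 1, so H_1 = Z^2.
  H_2: rank ker ∂_2 − rank ∂_3 = (3 − 3) − 0 = 0, and there is no ∂_3, so H_2 = 0.

Hence the Betti numbers are b_0 = 1, b_1 = 2, b_2 = 0.

b_0 = 1, b_1 = 2, b_2 = 0.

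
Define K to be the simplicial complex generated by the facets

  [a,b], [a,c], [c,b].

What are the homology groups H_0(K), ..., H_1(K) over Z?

Order the vertices as a < b < c. Listing each simplex with vertices in this order, K has dimension 1 with simplices:

  0-simplices (3): a, b, c
  1-simplices (3): ab, ac, bc

so the chain groups are C_0 ≅ Z^3, C_1 ≅ Z^3.

The boundary map ∂_1: C_1 → C_0 maps an edge to its endpoints' difference, ∂[p,q] = q − p. For instance
  ∂ab = b − a.
As a 3×3 matrix over Z this has rank 2, with invariant factors (1,1).

Computing H_k = (kernel of ∂_k) / (image of ∂_{k+1}):

  H_0: rank C_0 − rank ∂_1 = 3 − 2 = 1, and the invariant factors of ∂_1 are all 1, so H_0 = Z.
  H_1: rank ker ∂_1 − rank ∂_2 = (3 − 2) − 0 = 1, and there is no ∂_2, so H_1 = Z.

As a check, the Euler characteristic is 3 − 3 = 0, which agrees with 1 − 1 = 0.

H_0 ≅ Z,  H_1 ≅ Z.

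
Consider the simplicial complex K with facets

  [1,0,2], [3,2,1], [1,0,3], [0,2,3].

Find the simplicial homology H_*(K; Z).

Order the vertices as 0 < 1 < 2 < 3. Listing each simplex with vertices in this order, K has dimension 2 with simplices:

  0-simplices (4): [0], [1], [2], [3]
  1-simplices (6): [0,1], [0,2], [0,3], [1,2], [1,3], [2,3]
  2-simplices (4): [0,1,2], [0,1,3], [0,2,3], [1,2,3]

Hence C_0 ≅ Z^4, C_1 ≅ Z^6, C_2 ≅ Z^4.

Boundary ∂_1: C_1 → C_0 is given by ∂[p,q] = [q] − [p].
This gives a 4×6 integer matrix of rank 3; reducing to Smith normal form yields diagonal entries (1,1,1).

Boundary ∂_2: C_2 → C_1 maps a triangle to the signed sum of its edges. For instance
  ∂[0,2,3] = [2,3] − [0,3] + [0,2],
  ∂[1,2,3] = [2,3] − [1,3] + [1,2].
As a 6×4 matrix over Z this has rank 3, with invariant factors (1,1,1).

From H_k ≅ ker(∂_k) / im(∂_{k+1}) we obtain:

  H_0: rank C_0 − rank ∂_1 = 4 − 3 = 1, and the invariant factors of ∂_1 are all 1, so H_0 ≅ Z.
  H_1: rank ker ∂_1 − rank ∂_2 = (6 − 3) − 3 = 0, and the invariant factors of ∂_2 are all 1, so H_1 ≅ 0.
  H_2: rank ker ∂_2 − rank ∂_3 = (4 − 3) − 0 = 1, and there is no ∂_3, so H_2 ≅ Z.

H_0 = Z,  H_1 = 0,  H_2 = Z.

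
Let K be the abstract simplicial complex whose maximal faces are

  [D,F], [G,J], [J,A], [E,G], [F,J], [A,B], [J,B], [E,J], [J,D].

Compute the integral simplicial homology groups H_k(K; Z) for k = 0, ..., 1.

Fix the vertex order A < B < D < E < F < G < J and write every simplex with vertices in increasing order. Then dim K = 1 and the simplices of K are:

  0-simplices (7): A, B, D, E, F, G, J
  1-simplices (9): AB, AJ, BJ, DF, DJ, EG, EJ, FJ, GJ

giving chain groups C_0 ≅ Z^7, C_1 ≅ Z^9.

Boundary ∂_1: C_1 → C_0 maps an edge to its endpoints' difference, ∂[p,q] = q − p. For instance
  ∂DJ = J − D.
The 7×9 boundary matrix has rank 6 and Smith normal form diag(1,1,1,1,1,1).

Now H_k = ker ∂_k / im ∂_{k+1}, so:

  H_0: rank C_0 − rank ∂_1 = 7 − 6 = 1, and the invariant factors of ∂_1 are all 1, so H_0 = Z.
  H_1: rank ker ∂_1 − rank ∂_2 = (9 − 6) − 0 = 3, and there is no ∂_2, so H_1 = Z^3.

H_0 ≅ Z,  H_1 ≅ Z^3.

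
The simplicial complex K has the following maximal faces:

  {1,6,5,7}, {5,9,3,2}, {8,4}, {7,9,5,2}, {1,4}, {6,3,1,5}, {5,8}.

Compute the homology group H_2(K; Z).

H_2 = 0.

Take the total order 1 < 2 < 3 < 4 < 5 < 6 < 7 < 8 < 9 on the vertex set. Then K (dimension 3) consists of the simplices:

  0-simplices (9): [1], [2], [3], [4], [5], [6], [7], [8], [9]
  1-simplices (19): [1,3], [1,4], [1,5], [1,6], [1,7], [2,3], [2,5], [2,7], [2,9], [3,5], [3,6], [3,9], [4,8], [5,6], [5,7], [5,8], [5,9], [6,7], [7,9]
  2-simplices (14): [1,3,5], [1,3,6], [1,5,6], [1,5,7], [1,6,7], [2,3,5], [2,3,9], [2,5,7], [2,5,9], [2,7,9], [3,5,6], [3,5,9], [5,6,7], [5,7,9]
  3-simplices (4): [1,3,5,6], [1,5,6,7], [2,3,5,9], [2,5,7,9]

so the chain groups are C_0 ≅ Z^9, C_1 ≅ Z^19, C_2 ≅ Z^14, C_3 ≅ Z^4.

Boundary ∂_1: C_1 → C_0 sends each edge [p,q] (with p < q) to q − p. For instance
  ∂[5,8] = [8] − [5].
As a 9×19 matrix over Z this has rank 8, with invariant factors (1,1,1,1,1,1,1,1).

∂_2: C_2 → C_1 maps a triangle to the signed sum of its edges. For instance
  ∂[2,7,9] = [7,9] − [2,9] + [2,7],
  ∂[1,5,7] = [5,7] − [1,7] + [1,5].
The resulting 19×14 matrix has rank 10, and its Smith normal form has invariant factors (1,1,1,1,1,1,1,1,1,1).

∂_3: C_3 → C_2 sends each 3-simplex σ to the alternating sum Σ_i (−1)^i (σ with its i-th vertex removed). For instance
  ∂[2,3,5,9] = [3,5,9] − [2,5,9] + [2,3,9] − [2,3,5],
  ∂[1,3,5,6] = [3,5,6] − [1,5,6] + [1,3,6] − [1,3,5].
This gives a 14×4 integer matrix of rank 4; reducing to Smith normal form yields diagonal entries (1,1,1,1).

Reading off H_k = ker ∂_k / im ∂_{k+1}:

  H_2: rank ker ∂_2 − rank ∂_3 = (14 − 10) − 4 = 0, and the invariant factors of ∂_3 are all 1, so H_2 ≅ 0.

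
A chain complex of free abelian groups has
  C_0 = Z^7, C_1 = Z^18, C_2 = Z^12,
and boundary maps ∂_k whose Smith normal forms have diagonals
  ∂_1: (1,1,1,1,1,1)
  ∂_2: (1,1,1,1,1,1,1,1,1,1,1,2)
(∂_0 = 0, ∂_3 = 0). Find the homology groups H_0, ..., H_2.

H_0 ≅ Z,  H_1 ≅ Z/2,  H_2 = 0.

H_0: b_0 = 7 − 0 − 6 = 1; torsion from ∂_1 factors > 1: none. So H_0 ≅ Z.
H_1: b_1 = 18 − 6 − 12 = 0; torsion from ∂_2 factors > 1: [2]. So H_1 ≅ Z/2.
H_2: b_2 = 12 − 12 − 0 = 0; torsion from ∂_3 factors > 1: none. So H_2 ≅ 0.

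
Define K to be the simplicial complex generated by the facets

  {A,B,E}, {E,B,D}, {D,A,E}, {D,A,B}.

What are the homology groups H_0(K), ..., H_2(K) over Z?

H_0 = Z,  H_1 = 0,  H_2 = Z.

We work with the vertex ordering A < B < D < E. The simplices of K, each written with vertices in increasing order, are:

  0-simplices (4): A, B, D, E
  1-simplices (6): AB, AD, AE, BD, BE, DE
  2-simplices (4): ABD, ABE, ADE, BDE

so the chain groups are C_0 ≅ Z^4, C_1 ≅ Z^6, C_2 ≅ Z^4.

The boundary map ∂_1: C_1 → C_0 maps an edge to its endpoints' difference, ∂[p,q] = q − p.
This gives a 4×6 integer matrix of rank 3; reducing to Smith normal form yields diagonal entries (1,1,1).

Boundary ∂_2: C_2 → C_1 maps a triangle to the signed sum of its edges. For instance
  ∂BDE = DE − BE + BD,
  ∂ABE = BE − AE + AB.
The resulting 6×4 matrix has rank 3, and its Smith normal form has invariant factors (1,1,1).

Now H_k = ker ∂_k / im ∂_{k+1}, so:

  H_0: rank C_0 − rank ∂_1 = 4 − 3 = 1, and the invariant factors of ∂_1 are all 1, so H_0 ≅ Z.
  H_1: rank ker ∂_1 − rank ∂_2 = (6 − 3) − 3 = 0, and the invariant factors of ∂_2 are all 1, so H_1 ≅ 0.
  H_2: rank ker ∂_2 − rank ∂_3 = (4 − 3) − 0 = 1, and there is no ∂_3, so H_2 ≅ Z.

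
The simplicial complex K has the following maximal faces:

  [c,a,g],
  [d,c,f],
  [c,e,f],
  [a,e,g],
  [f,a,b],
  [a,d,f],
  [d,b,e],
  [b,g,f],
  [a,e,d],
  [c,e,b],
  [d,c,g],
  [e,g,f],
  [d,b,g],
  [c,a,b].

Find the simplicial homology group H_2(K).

H_2 ≅ Z.

Fix the vertex order a < b < c < d < e < f < g and write every simplex with vertices in increasing order. Then dim K = 2 and the simplices of K are:

  0-simplices (7): a, b, c, d, e, f, g
  1-simplices (21): ab, ac, ad, ae, af, ag, bc, bd, be, bf, bg, cd, ce, cf, cg, de, df, dg, ef, eg, fg
  2-simplices (14): abc, abf, acg, ade, adf, aeg, bce, bde, bdg, bfg, cdf, cdg, cef, efg

giving chain groups C_0 ≅ Z^7, C_1 ≅ Z^21, C_2 ≅ Z^14.

∂_1: C_1 → C_0 is given by ∂[p,q] = [q] − [p]. For instance
  ∂ad = d − a.
The resulting 7×21 matrix has rank 6, and its Smith normal form has invariant factors (1,1,1,1,1,1).

Boundary ∂_2: C_2 → C_1 acts by ∂[p,q,r] = [q,r] − [p,r] + [p,q]. For instance
  ∂bce = ce − be + bc,
  ∂bde = de − be + bd.
As a 21×14 matrix over Z this has rank 13, with invariant factors (1,1,1,1,1,1,1,1,1,1,1,1,1).

Now H_k = ker ∂_k / im ∂_{k+1}, so:

  H_2: rank ker ∂_2 − rank ∂_3 = (14 − 13) − 0 = 1, and there is no ∂_3, so H_2 = Z.

(K is a triangulation of the torus T^2.)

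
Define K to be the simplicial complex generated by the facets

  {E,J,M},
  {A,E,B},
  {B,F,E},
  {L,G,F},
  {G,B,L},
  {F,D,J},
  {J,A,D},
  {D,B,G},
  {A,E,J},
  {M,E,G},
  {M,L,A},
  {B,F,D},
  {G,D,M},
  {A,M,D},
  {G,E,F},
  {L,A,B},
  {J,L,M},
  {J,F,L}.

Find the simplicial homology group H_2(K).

Take the total order A < B < D < E < F < G < J < L < M on the vertex set. Then K (dimension 2) consists of the simplices:

  0-simplices (9): A, B, D, E, F, G, J, L, M
  1-simplices (27): AB, AD, AE, AJ, AL, AM, BD, BE, BF, BG, BL, DF, DG, DJ, DM, EF, EG, EJ, EM, FG, FJ, FL, GL, GM, JL, JM, LM
  2-simplices (18): ABE, ABL, ADJ, ADM, AEJ, ALM, BDF, BDG, BEF, BGL, DFJ, DGM, EFG, EGM, EJM, FGL, FJL, JLM

giving chain groups C_0 ≅ Z^9, C_1 ≅ Z^27, C_2 ≅ Z^18.

The boundary map ∂_1: C_1 → C_0 sends each edge [p,q] (with p < q) to q − p. For instance
  ∂AD = D − A.
As a 9×27 matrix over Z this has rank 8, with invariant factors (1,1,1,1,1,1,1,1).

∂_2: C_2 → C_1 acts by ∂[p,q,r] = [q,r] − [p,r] + [p,q]. For instance
  ∂EJM = JM − EM + EJ,
  ∂ABE = BE − AE + AB.
As a 27×18 matrix over Z this has rank 18, with invariant factors (1,1,1,1,1,1,1,1,1,1,1,1,1,1,1,1,1,2).

Computing H_k = (kernel of ∂_k) / (image of ∂_{k+1}):

  H_2: rank ker ∂_2 − rank ∂_3 = (18 − 18) − 0 = 0, and there is no ∂_3, so H_2 = 0.

H_2 ≅ 0.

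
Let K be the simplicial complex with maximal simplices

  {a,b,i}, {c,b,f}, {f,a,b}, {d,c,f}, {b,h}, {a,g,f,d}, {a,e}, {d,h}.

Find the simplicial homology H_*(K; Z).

H_0 ≅ Z,  H_1 ≅ Z,  H_2 = 0,  H_3 = 0.

We work with the vertex ordering a < b < c < d < e < f < g < h < i. The simplices of K, each written with vertices in increasing order, are:

  0-simplices (9): a, b, c, d, e, f, g, h, i
  1-simplices (16): ab, ad, ae, af, ag, ai, bc, bf, bh, bi, cd, cf, df, dg, dh, fg
  2-simplices (8): abf, abi, adf, adg, afg, bcf, cdf, dfg
  3-simplices (1): adfg

Hence C_0 ≅ Z^9, C_1 ≅ Z^16, C_2 ≅ Z^8, C_3 ≅ Z^1.

∂_1: C_1 → C_0 is given by ∂[p,q] = [q] − [p].
As a 9×16 matrix over Z this has rank 8, with invariant factors (1,1,1,1,1,1,1,1).

Boundary ∂_2: C_2 → C_1 sends each 2-simplex [p,q,r] to [q,r] − [p,r] + [p,q]. For instance
  ∂abf = bf − af + ab,
  ∂afg = fg − ag + af.
This gives a 16×8 integer matrix of rank 7; reducing to Smith normal form yields diagonal entries (1,1,1,1,1,1,1).

∂_3: C_3 → C_2 sends each 3-simplex σ to the alternating sum Σ_i (−1)^i (σ with its i-th vertex removed). For instance
  ∂adfg = dfg − afg + adg − adf.
The resulting 8×1 matrix has rank 1, and its Smith normal form has invariant factors (1).

Computing H_k = (kernel of ∂_k) / (image of ∂_{k+1}):

  H_0: rank C_0 − rank ∂_1 = 9 − 8 = 1, and the invariant factors of ∂_1 are all 1, so H_0 = Z.
  H_1: rank ker ∂_1 − rank ∂_2 = (16 − 8) − 7 = 1, and the invariant factors of ∂_2 are all 1, so H_1 = Z.
  H_2: rank ker ∂_2 − rank ∂_3 = (8 − 7) − 1 = 0, and the invariant factors of ∂_3 are all 1, so H_2 = 0.
  H_3: rank ker ∂_3 − rank ∂_4 = (1 − 1) − 0 = 0, and there is no ∂_4, so H_3 = 0.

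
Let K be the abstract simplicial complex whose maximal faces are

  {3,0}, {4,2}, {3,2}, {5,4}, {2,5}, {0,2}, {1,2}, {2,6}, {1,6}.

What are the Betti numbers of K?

Take the total order 0 < 1 < 2 < 3 < 4 < 5 < 6 on the vertex set. Then K (dimension 1) consists of the simplices:

  0-simplices (7): [0], [1], [2], [3], [4], [5], [6]
  1-simplices (9): [0,2], [0,3], [1,2], [1,6], [2,3], [2,4], [2,5], [2,6], [4,5]

so the chain groups are C_0 ≅ Z^7, C_1 ≅ Z^9.

Boundary ∂_1: C_1 → C_0 is given by ∂[p,q] = [q] − [p]. For instance
  ∂[0,2] = [2] − [0].
The resulting 7×9 matrix has rank 6, and its Smith normal form has invariant factors (1,1,1,1,1,1).

Now H_k = ker ∂_k / im ∂_{k+1}, so:

  H_0: rank C_0 − rank ∂_1 = 7 − 6 = 1, and the invariant factors of ∂_1 are all 1, so H_0 = Z.
  H_1: rank ker ∂_1 − rank ∂_2 = (9 − 6) − 0 = 3, and there is no ∂_2, so H_1 = Z^3.

Hence the Betti numbers are b_0 = 1, b_1 = 3.

b_0 = 1, b_1 = 3.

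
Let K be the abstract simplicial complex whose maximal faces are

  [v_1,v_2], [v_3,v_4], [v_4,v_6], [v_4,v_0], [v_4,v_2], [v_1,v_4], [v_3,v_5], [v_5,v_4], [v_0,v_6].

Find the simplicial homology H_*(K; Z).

K has 7 vertices, 9 edges.
rank ∂_0 = 0, rank ∂_1 = 6 ⇒ b_0 = 7 − 0 − 6 = 1; all invariant factors of ∂_1 are 1 so no torsion. So H_0 = Z.
rank ∂_1 = 6, rank ∂_2 = 0 ⇒ b_1 = 9 − 6 − 0 = 3. So H_1 = Z^3.

H_0 = Z,  H_1 = Z^3.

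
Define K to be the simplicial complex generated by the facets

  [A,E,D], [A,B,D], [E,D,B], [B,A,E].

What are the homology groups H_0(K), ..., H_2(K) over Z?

Order the vertices as A < B < D < E. Listing each simplex with vertices in this order, K has dimension 2 with simplices:

  0-simplices (4): A, B, D, E
  1-simplices (6): AB, AD, AE, BD, BE, DE
  2-simplices (4): ABD, ABE, ADE, BDE

giving chain groups C_0 ≅ Z^4, C_1 ≅ Z^6, C_2 ≅ Z^4.

∂_1: C_1 → C_0 sends each edge [p,q] (with p < q) to q − p.
This gives a 4×6 integer matrix of rank 3; reducing to Smith normal form yields diagonal entries (1,1,1).

The boundary map ∂_2: C_2 → C_1 maps a triangle to the signed sum of its edges. For instance
  ∂ABE = BE − AE + AB,
  ∂ADE = DE − AE + AD.
The 6×4 boundary matrix has rank 3 and Smith normal form diag(1,1,1).

From H_k ≅ ker(∂_k) / im(∂_{k+1}) we obtain:

  H_0: rank C_0 − rank ∂_1 = 4 − 3 = 1, and the invariant factors of ∂_1 are all 1, so H_0 ≅ Z.
  H_1: rank ker ∂_1 − rank ∂_2 = (6 − 3) − 3 = 0, and the invariant factors of ∂_2 are all 1, so H_1 ≅ 0.
  H_2: rank ker ∂_2 − rank ∂_3 = (4 − 3) − 0 = 1, and there is no ∂_3, so H_2 ≅ Z.

As a check, the Euler characteristic is 4 − 6 + 4 = 2, which agrees with 1 − 0 + 1 = 2.
(K is a triangulation of the 2-sphere S^2.)

H_0 ≅ Z,  H_1 = 0,  H_2 ≅ Z.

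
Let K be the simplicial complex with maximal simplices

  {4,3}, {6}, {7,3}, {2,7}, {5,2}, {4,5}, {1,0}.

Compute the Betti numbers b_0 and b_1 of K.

We work with the vertex ordering 0 < 1 < 2 < 3 < 4 < 5 < 6 < 7. The simplices of K, each written with vertices in increasing order, are:

  0-simplices (8): [0], [1], [2], [3], [4], [5], [6], [7]
  1-simplices (6): [0,1], [2,5], [2,7], [3,4], [3,7], [4,5]

giving chain groups C_0 ≅ Z^8, C_1 ≅ Z^6.

∂_1: C_1 → C_0 maps an edge to its endpoints' difference, ∂[p,q] = q − p.
The 8×6 boundary matrix has rank 5 and Smith normal form diag(1,1,1,1,1).

Computing H_k = (kernel of ∂_k) / (image of ∂_{k+1}):

  H_0: rank C_0 − rank ∂_1 = 8 − 5 = 3, and the invariant factors of ∂_1 are all 1, so H_0 = Z^3.
  H_1: rank ker ∂_1 − rank ∂_2 = (6 − 5) − 0 = 1, and there is no ∂_2, so H_1 = Z.

As a check, the Euler characteristic is 8 − 6 = 2, which agrees with 3 − 1 = 2.

Hence the Betti numbers are b_0 = 3, b_1 = 1.

b_0 = 3, b_1 = 1.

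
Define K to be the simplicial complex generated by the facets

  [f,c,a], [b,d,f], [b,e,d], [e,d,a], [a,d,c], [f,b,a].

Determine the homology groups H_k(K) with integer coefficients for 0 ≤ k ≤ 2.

Take the total order a < b < c < d < e < f on the vertex set. Then K (dimension 2) consists of the simplices:

  0-simplices (6): a, b, c, d, e, f
  1-simplices (12): ab, ac, ad, ae, af, bd, be, bf, cd, cf, de, df
  2-simplices (6): abf, acd, acf, ade, bde, bdf

so the chain groups are C_0 ≅ Z^6, C_1 ≅ Z^12, C_2 ≅ Z^6.

∂_1: C_1 → C_0 maps an edge to its endpoints' difference, ∂[p,q] = q − p.
As a 6×12 matrix over Z this has rank 5, with invariant factors (1,1,1,1,1).

The boundary map ∂_2: C_2 → C_1 acts by ∂[p,q,r] = [q,r] − [p,r] + [p,q]. For instance
  ∂bde = de − be + bd,
  ∂ade = de − ae + ad.
The 12×6 boundary matrix has rank 6 and Smith normal form diag(1,1,1,1,1,1).

From H_k ≅ ker(∂_k) / im(∂_{k+1}) we obtain:

  H_0: rank C_0 − rank ∂_1 = 6 − 5 = 1, and the invariant factors of ∂_1 are all 1, so H_0 ≅ Z.
  H_1: rank ker ∂_1 − rank ∂_2 = (12 − 5) − 6 = 1, and the invariant factors of ∂_2 are all 1, so H_1 ≅ Z.
  H_2: rank ker ∂_2 − rank ∂_3 = (6 − 6) − 0 = 0, and there is no ∂_3, so H_2 ≅ 0.

(K is a triangulation of the cylinder S^1 x I.)

H_0 = Z,  H_1 = Z,  H_2 = 0.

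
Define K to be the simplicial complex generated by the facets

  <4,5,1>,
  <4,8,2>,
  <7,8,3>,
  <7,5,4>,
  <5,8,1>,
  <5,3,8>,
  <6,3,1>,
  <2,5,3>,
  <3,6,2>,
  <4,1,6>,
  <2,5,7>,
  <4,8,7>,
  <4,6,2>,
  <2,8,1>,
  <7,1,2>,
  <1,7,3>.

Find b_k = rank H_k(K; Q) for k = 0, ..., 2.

b_0 = 1, b_1 = 2, b_2 = 1.

Fix the vertex order 1 < 2 < 3 < 4 < 5 < 6 < 7 < 8 and write every simplex with vertices in increasing order. Then dim K = 2 and the simplices of K are:

  0-simplices (8): [1], [2], [3], [4], [5], [6], [7], [8]
  1-simplices (24): (24 of them)
  2-simplices (16): [1,2,7], [1,2,8], [1,3,6], [1,3,7], [1,4,5], [1,4,6], [1,5,8], [2,3,5], [2,3,6], [2,4,6], [2,4,8], [2,5,7], [3,5,8], [3,7,8], [4,5,7], [4,7,8]

giving chain groups C_0 ≅ Z^8, C_1 ≅ Z^24, C_2 ≅ Z^16.

∂_1: C_1 → C_0 maps an edge to its endpoints' difference, ∂[p,q] = q − p.
The resulting 8×24 matrix has rank 7, and its Smith normal form has invariant factors (1,1,1,1,1,1,1).

The boundary map ∂_2: C_2 → C_1 maps a triangle to the signed sum of its edges. For instance
  ∂[2,3,6] = [3,6] − [2,6] + [2,3],
  ∂[2,4,8] = [4,8] − [2,8] + [2,4].
The 24×16 boundary matrix has rank 15 and Smith normal form diag(1,1,1,1,1,1,1,1,1,1,1,1,1,1,1).

From H_k ≅ ker(∂_k) / im(∂_{k+1}) we obtain:

  H_0: rank C_0 − rank ∂_1 = 8 − 7 = 1, and the invariant factors of ∂_1 are all 1, so H_0 ≅ Z.
  H_1: rank ker ∂_1 − rank ∂_2 = (24 − 7) − 15 = 2, and the invariant factors of ∂_2 are all 1, so H_1 ≅ Z^2.
  H_2: rank ker ∂_2 − rank ∂_3 = (16 − 15) − 0 = 1, and there is no ∂_3, so H_2 ≅ Z.

As a check, the Euler characteristic is 8 − 24 + 16 = 0, which agrees with 1 − 2 + 1 = 0.
(K is a triangulation of the torus T^2.)

Hence the Betti numbers are b_0 = 1, b_1 = 2, b_2 = 1.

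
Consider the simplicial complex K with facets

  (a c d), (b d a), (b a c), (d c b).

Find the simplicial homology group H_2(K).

H_2 ≅ Z.

Fix the vertex order a < b < c < d and write every simplex with vertices in increasing order. Then dim K = 2 and the simplices of K are:

  0-simplices (4): a, b, c, d
  1-simplices (6): ab, ac, ad, bc, bd, cd
  2-simplices (4): abc, abd, acd, bcd

giving chain groups C_0 ≅ Z^4, C_1 ≅ Z^6, C_2 ≅ Z^4.

∂_1: C_1 → C_0 is given by ∂[p,q] = [q] − [p]. For instance
  ∂ab = b − a.
As a 4×6 matrix over Z this has rank 3, with invariant factors (1,1,1).

The boundary map ∂_2: C_2 → C_1 acts by ∂[p,q,r] = [q,r] − [p,r] + [p,q]. For instance
  ∂bcd = cd − bd + bc,
  ∂abc = bc − ac + ab.
As a 6×4 matrix over Z this has rank 3, with invariant factors (1,1,1).

Now H_k = ker ∂_k / im ∂_{k+1}, so:

  H_2: rank ker ∂_2 − rank ∂_3 = (4 − 3) − 0 = 1, and there is no ∂_3, so H_2 ≅ Z.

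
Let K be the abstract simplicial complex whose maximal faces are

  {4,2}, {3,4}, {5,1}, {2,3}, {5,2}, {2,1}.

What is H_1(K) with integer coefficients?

H_1 = Z^2.

Order the vertices as 1 < 2 < 3 < 4 < 5. Listing each simplex with vertices in this order, K has dimension 1 with simplices:

  0-simplices (5): [1], [2], [3], [4], [5]
  1-simplices (6): [1,2], [1,5], [2,3], [2,4], [2,5], [3,4]

Hence C_0 ≅ Z^5, C_1 ≅ Z^6.

∂_1: C_1 → C_0 sends each edge [p,q] (with p < q) to q − p.
The resulting 5×6 matrix has rank 4, and its Smith normal form has invariant factors (1,1,1,1).

From H_k ≅ ker(∂_k) / im(∂_{k+1}) we obtain:

  H_1: rank ker ∂_1 − rank ∂_2 = (6 − 4) − 0 = 2, and there is no ∂_2, so H_1 ≅ Z^2.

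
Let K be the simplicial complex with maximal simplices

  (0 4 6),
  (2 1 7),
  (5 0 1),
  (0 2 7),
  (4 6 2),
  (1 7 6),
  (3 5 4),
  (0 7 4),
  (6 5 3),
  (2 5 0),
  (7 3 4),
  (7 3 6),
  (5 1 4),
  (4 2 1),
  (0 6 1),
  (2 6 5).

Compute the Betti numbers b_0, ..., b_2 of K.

b_0 = 1, b_1 = 2, b_2 = 1.

Fix the vertex order 0 < 1 < 2 < 3 < 4 < 5 < 6 < 7 and write every simplex with vertices in increasing order. Then dim K = 2 and the simplices of K are:

  0-simplices (8): [0], [1], [2], [3], [4], [5], [6], [7]
  1-simplices (24): (24 of them)
  2-simplices (16): [0,1,5], [0,1,6], [0,2,5], [0,2,7], [0,4,6], [0,4,7], [1,2,4], [1,2,7], [1,4,5], [1,6,7], [2,4,6], [2,5,6], [3,4,5], [3,4,7], [3,5,6], [3,6,7]

so the chain groups are C_0 ≅ Z^8, C_1 ≅ Z^24, C_2 ≅ Z^16.

Boundary ∂_1: C_1 → C_0 sends each edge [p,q] (with p < q) to q − p.
The resulting 8×24 matrix has rank 7, and its Smith normal form has invariant factors (1,1,1,1,1,1,1).

The boundary map ∂_2: C_2 → C_1 sends each 2-simplex [p,q,r] to [q,r] − [p,r] + [p,q]. For instance
  ∂[2,5,6] = [5,6] − [2,6] + [2,5],
  ∂[1,6,7] = [6,7] − [1,7] + [1,6].
The resulting 24×16 matrix has rank 15, and its Smith normal form has invariant factors (1,1,1,1,1,1,1,1,1,1,1,1,1,1,1).

Computing H_k = (kernel of ∂_k) / (image of ∂_{k+1}):

  H_0: rank C_0 − rank ∂_1 = 8 − 7 = 1, and the invariant factors of ∂_1 are all 1, so H_0 = Z.
  H_1: rank ker ∂_1 − rank ∂_2 = (24 − 7) − 15 = 2, and the invariant factors of ∂_2 are all 1, so H_1 = Z^2.
  H_2: rank ker ∂_2 − rank ∂_3 = (16 − 15) − 0 = 1, and there is no ∂_3, so H_2 = Z.

Hence the Betti numbers are b_0 = 1, b_1 = 2, b_2 = 1.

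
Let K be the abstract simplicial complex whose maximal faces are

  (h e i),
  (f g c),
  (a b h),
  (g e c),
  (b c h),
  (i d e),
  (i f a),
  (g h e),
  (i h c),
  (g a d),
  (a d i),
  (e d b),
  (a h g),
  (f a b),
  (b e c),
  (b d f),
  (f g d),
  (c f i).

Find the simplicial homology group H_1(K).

H_1 ≅ Z ⊕ Z/2Z.

K has 9 vertices, 27 edges, 18 triangles.
rank ∂_1 = 8, rank ∂_2 = 18 ⇒ b_1 = 27 − 8 − 18 = 1; ∂_2 has invariant factor(s) [2] giving torsion. So H_1 = Z ⊕ Z/2Z.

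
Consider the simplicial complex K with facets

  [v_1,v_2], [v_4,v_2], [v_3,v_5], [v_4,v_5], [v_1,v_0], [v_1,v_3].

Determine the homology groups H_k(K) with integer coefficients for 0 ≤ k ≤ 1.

H_0 = Z,  H_1 = Z.

We work with the vertex ordering v_0 < v_1 < v_2 < v_3 < v_4 < v_5. The simplices of K, each written with vertices in increasing order, are:

  0-simplices (6): [v_0], [v_1], [v_2], [v_3], [v_4], [v_5]
  1-simplices (6): [v_0,v_1], [v_1,v_2], [v_1,v_3], [v_2,v_4], [v_3,v_5], [v_4,v_5]

giving chain groups C_0 ≅ Z^6, C_1 ≅ Z^6.

The boundary map ∂_1: C_1 → C_0 is given by ∂[p,q] = [q] − [p]. For instance
  ∂[v_0,v_1] = [v_1] − [v_0].
The resulting 6×6 matrix has rank 5, and its Smith normal form has invariant factors (1,1,1,1,1).

Computing H_k = (kernel of ∂_k) / (image of ∂_{k+1}):

  H_0: rank C_0 − rank ∂_1 = 6 − 5 = 1, and the invariant factors of ∂_1 are all 1, so H_0 = Z.
  H_1: rank ker ∂_1 − rank ∂_2 = (6 − 5) − 0 = 1, and there is no ∂_2, so H_1 = Z.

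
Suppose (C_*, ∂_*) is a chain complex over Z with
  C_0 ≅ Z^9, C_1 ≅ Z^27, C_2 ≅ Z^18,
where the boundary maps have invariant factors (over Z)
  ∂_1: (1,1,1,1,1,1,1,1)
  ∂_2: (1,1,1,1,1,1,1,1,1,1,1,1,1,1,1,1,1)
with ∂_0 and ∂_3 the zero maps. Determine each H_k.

H_0 ≅ Z,  H_1 ≅ Z^2,  H_2 ≅ Z.

H_0: b_0 = 9 − 0 − 8 = 1; torsion from ∂_1 factors > 1: none. So H_0 ≅ Z.
H_1: b_1 = 27 − 8 − 17 = 2; torsion from ∂_2 factors > 1: none. So H_1 ≅ Z^2.
H_2: b_2 = 18 − 17 − 0 = 1; torsion from ∂_3 factors > 1: none. So H_2 ≅ Z.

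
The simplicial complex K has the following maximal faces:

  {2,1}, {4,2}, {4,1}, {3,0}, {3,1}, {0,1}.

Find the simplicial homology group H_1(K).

H_1 = Z^2.

We work with the vertex ordering 0 < 1 < 2 < 3 < 4. The simplices of K, each written with vertices in increasing order, are:

  0-simplices (5): [0], [1], [2], [3], [4]
  1-simplices (6): [0,1], [0,3], [1,2], [1,3], [1,4], [2,4]

so the chain groups are C_0 ≅ Z^5, C_1 ≅ Z^6.

The boundary map ∂_1: C_1 → C_0 sends each edge [p,q] (with p < q) to q − p. For instance
  ∂[1,2] = [2] − [1].
The resulting 5×6 matrix has rank 4, and its Smith normal form has invariant factors (1,1,1,1).

Computing H_k = (kernel of ∂_k) / (image of ∂_{k+1}):

  H_1: rank ker ∂_1 − rank ∂_2 = (6 − 4) − 0 = 2, and there is no ∂_2, so H_1 ≅ Z^2.

(K is a triangulation of a wedge of 2 circles.)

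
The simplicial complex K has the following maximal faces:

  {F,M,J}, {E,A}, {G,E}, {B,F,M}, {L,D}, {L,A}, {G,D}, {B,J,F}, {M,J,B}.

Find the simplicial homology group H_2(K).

K has 9 vertices, 11 edges, 4 triangles.
rank ∂_2 = 3, rank ∂_3 = 0 ⇒ b_2 = 4 − 3 − 0 = 1. So H_2 = Z.

H_2 ≅ Z.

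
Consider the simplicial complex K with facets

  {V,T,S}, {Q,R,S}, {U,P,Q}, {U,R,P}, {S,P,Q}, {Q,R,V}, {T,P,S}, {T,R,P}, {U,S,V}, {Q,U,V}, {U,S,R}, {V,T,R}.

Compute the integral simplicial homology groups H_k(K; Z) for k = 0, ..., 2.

H_0 = Z,  H_1 = Z/2Z,  H_2 = 0.

We work with the vertex ordering P < Q < R < S < T < U < V. The simplices of K, each written with vertices in increasing order, are:

  0-simplices (7): P, Q, R, S, T, U, V
  1-simplices (18): PQ, PR, PS, PT, PU, QR, QS, QU, QV, RS, RT, RU, RV, ST, SU, SV, TV, UV
  2-simplices (12): PQS, PQU, PRT, PRU, PST, QRS, QRV, QUV, RSU, RTV, STV, SUV

Hence C_0 ≅ Z^7, C_1 ≅ Z^18, C_2 ≅ Z^12.

The boundary map ∂_1: C_1 → C_0 sends each edge [p,q] (with p < q) to q − p. For instance
  ∂QU = U − Q.
The resulting 7×18 matrix has rank 6, and its Smith normal form has invariant factors (1,1,1,1,1,1).

Boundary ∂_2: C_2 → C_1 maps a triangle to the signed sum of its edges. For instance
  ∂QRS = RS − QS + QR,
  ∂PQS = QS − PS + PQ.
As a 18×12 matrix over Z this has rank 12, with invariant factors (1,1,1,1,1,1,1,1,1,1,1,2).

From H_k ≅ ker(∂_k) / im(∂_{k+1}) we obtain:

  H_0: rank C_0 − rank ∂_1 = 7 − 6 = 1, and the invariant factors of ∂_1 are all 1, so H_0 = Z.
  H_1: rank ker ∂_1 − rank ∂_2 = (18 − 6) − 12 = 0, and ∂_2 has invariant factor 2 > 1, so H_1 = Z/2Z.
  H_2: rank ker ∂_2 − rank ∂_3 = (12 − 12) − 0 = 0, and there is no ∂_3, so H_2 = 0.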